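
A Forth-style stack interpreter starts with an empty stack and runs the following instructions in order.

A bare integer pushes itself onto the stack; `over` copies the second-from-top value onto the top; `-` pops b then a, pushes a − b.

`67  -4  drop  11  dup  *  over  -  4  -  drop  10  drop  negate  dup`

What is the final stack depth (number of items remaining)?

67     : 67
-4     : 67 -4
drop   : 67
11     : 67 11
dup    : 67 11 11
*      : 67 121
over   : 67 121 67
-      : 67 54
4      : 67 54 4
-      : 67 50
drop   : 67
10     : 67 10
drop   : 67
negate : -67
dup    : -67 -67

2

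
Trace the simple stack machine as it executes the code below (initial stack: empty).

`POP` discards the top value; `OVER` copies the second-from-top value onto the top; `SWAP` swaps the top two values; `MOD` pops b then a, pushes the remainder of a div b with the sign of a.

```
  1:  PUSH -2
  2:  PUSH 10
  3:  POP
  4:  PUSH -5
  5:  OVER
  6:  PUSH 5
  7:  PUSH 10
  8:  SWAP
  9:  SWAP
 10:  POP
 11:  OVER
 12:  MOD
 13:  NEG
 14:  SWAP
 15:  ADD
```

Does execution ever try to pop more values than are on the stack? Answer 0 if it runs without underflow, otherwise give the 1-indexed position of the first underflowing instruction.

PUSH -2  [-2]
PUSH 10  [-2, 10]
POP      [-2]
PUSH -5  [-2, -5]
OVER     [-2, -5, -2]
PUSH 5   [-2, -5, -2, 5]
PUSH 10  [-2, -5, -2, 5, 10]
SWAP     [-2, -5, -2, 10, 5]
SWAP     [-2, -5, -2, 5, 10]
POP      [-2, -5, -2, 5]
OVER     [-2, -5, -2, 5, -2]
MOD      [-2, -5, -2, 1]
NEG      [-2, -5, -2, -1]
SWAP     [-2, -5, -1, -2]
ADD      [-2, -5, -3]

0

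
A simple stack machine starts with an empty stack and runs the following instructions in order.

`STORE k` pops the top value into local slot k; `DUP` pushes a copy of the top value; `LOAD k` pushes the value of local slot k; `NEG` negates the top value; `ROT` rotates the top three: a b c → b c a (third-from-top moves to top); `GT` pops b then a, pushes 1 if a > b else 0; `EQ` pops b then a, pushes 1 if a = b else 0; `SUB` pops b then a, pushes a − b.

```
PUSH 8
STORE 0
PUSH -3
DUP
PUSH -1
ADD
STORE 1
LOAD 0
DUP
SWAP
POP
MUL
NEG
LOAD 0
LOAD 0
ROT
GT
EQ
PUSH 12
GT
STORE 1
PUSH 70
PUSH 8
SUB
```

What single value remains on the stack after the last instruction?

62

PUSH 8  : [8]
STORE 0 : []
PUSH -3 : [-3]
DUP     : [-3, -3]
PUSH -1 : [-3, -3, -1]
ADD     : [-3, -4]
STORE 1 : [-3]
LOAD 0  : [-3, 8]
DUP     : [-3, 8, 8]
SWAP    : [-3, 8, 8]
POP     : [-3, 8]
MUL     : [-24]
NEG     : [24]
LOAD 0  : [24, 8]
LOAD 0  : [24, 8, 8]
ROT     : [8, 8, 24]
GT      : [8, 0]
EQ      : [0]
PUSH 12 : [0, 12]
GT      : [0]
STORE 1 : []
PUSH 70 : [70]
PUSH 8  : [70, 8]
SUB     : [62]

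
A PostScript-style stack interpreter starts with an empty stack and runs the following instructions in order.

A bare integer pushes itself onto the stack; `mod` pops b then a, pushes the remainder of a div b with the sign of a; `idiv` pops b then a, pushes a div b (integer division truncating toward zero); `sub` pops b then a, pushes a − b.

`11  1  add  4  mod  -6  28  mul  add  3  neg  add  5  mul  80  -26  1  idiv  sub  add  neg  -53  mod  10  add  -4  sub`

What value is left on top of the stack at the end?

11   : [11]
1    : [11, 1]
add  : [12]
4    : [12, 4]
mod  : [0]
-6   : [0, -6]
28   : [0, -6, 28]
mul  : [0, -168]
add  : [-168]
3    : [-168, 3]
neg  : [-168, -3]
add  : [-171]
5    : [-171, 5]
mul  : [-855]
80   : [-855, 80]
-26  : [-855, 80, -26]
1    : [-855, 80, -26, 1]
idiv : [-855, 80, -26]
sub  : [-855, 106]
add  : [-749]
neg  : [749]
-53  : [749, -53]
mod  : [7]
10   : [7, 10]
add  : [17]
-4   : [17, -4]
sub  : [21]

21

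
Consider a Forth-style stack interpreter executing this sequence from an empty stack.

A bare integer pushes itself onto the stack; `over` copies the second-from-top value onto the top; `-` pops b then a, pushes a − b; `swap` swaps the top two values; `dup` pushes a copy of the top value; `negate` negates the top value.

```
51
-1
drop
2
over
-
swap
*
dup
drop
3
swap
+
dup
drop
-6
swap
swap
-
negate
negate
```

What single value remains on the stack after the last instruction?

-2490

51     : 51
-1     : 51 -1
drop   : 51
2      : 51 2
over   : 51 2 51
-      : 51 -49
swap   : -49 51
*      : -2499
dup    : -2499 -2499
drop   : -2499
3      : -2499 3
swap   : 3 -2499
+      : -2496
dup    : -2496 -2496
drop   : -2496
-6     : -2496 -6
swap   : -6 -2496
swap   : -2496 -6
-      : -2490
negate : 2490
negate : -2490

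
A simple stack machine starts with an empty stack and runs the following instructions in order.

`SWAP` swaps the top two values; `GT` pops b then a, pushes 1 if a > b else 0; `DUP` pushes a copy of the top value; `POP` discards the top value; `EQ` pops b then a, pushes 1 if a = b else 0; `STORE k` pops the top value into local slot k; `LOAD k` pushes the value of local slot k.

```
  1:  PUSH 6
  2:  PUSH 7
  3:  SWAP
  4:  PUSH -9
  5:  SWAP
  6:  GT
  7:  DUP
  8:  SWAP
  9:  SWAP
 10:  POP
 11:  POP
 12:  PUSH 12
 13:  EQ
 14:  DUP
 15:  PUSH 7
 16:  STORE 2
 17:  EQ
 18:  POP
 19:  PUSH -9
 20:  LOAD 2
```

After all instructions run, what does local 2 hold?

7

PUSH 6  → [6]
PUSH 7  → [6, 7]
SWAP    → [7, 6]
PUSH -9 → [7, 6, -9]
SWAP    → [7, -9, 6]
GT      → [7, 0]
DUP     → [7, 0, 0]
SWAP    → [7, 0, 0]
SWAP    → [7, 0, 0]
POP     → [7, 0]
POP     → [7]
PUSH 12 → [7, 12]
EQ      → [0]
DUP     → [0, 0]
PUSH 7  → [0, 0, 7]
STORE 2 → [0, 0]
EQ      → [1]
POP     → []
PUSH -9 → [-9]
LOAD 2  → [-9, 7]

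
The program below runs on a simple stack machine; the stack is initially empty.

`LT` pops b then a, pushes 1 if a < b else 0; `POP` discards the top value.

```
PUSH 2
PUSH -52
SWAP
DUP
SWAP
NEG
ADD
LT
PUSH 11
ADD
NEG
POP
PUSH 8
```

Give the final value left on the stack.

PUSH 2    2
PUSH -52  2 -52
SWAP      -52 2
DUP       -52 2 2
SWAP      -52 2 2
NEG       -52 2 -2
ADD       -52 0
LT        1
PUSH 11   1 11
ADD       12
NEG       -12
POP       (empty)
PUSH 8    8

8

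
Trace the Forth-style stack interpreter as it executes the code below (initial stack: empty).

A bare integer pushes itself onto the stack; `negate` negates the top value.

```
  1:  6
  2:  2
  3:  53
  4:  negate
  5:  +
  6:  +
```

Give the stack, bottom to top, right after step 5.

6      : 6
2      : 6 2
53     : 6 2 53
negate : 6 2 -53
+      : 6 -51

[6, -51]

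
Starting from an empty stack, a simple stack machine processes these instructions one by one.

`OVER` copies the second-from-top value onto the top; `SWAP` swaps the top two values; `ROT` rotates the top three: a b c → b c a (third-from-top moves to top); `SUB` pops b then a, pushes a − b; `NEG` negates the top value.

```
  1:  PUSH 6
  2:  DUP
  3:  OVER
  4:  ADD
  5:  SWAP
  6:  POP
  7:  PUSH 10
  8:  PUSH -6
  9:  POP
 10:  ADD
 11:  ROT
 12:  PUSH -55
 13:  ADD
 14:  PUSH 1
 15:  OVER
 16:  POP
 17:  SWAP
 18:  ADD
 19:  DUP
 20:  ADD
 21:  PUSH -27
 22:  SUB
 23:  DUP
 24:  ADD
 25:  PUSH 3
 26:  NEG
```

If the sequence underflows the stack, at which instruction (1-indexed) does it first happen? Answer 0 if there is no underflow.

11

PUSH 6  : 6
DUP     : 6 6
OVER    : 6 6 6
ADD     : 6 12
SWAP    : 12 6
POP     : 12
PUSH 10 : 12 10
PUSH -6 : 12 10 -6
POP     : 12 10
ADD     : 22
ROT  — needs 3 operands, stack has 1 → underflow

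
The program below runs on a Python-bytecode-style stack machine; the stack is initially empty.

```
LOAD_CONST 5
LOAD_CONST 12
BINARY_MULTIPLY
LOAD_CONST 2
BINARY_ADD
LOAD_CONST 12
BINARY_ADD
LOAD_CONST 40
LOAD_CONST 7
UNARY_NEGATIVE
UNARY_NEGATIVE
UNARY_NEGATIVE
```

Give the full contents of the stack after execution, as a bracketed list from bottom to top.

LOAD_CONST 5     [5]
LOAD_CONST 12    [5, 12]
BINARY_MULTIPLY  [60]
LOAD_CONST 2     [60, 2]
BINARY_ADD       [62]
LOAD_CONST 12    [62, 12]
BINARY_ADD       [74]
LOAD_CONST 40    [74, 40]
LOAD_CONST 7     [74, 40, 7]
UNARY_NEGATIVE   [74, 40, -7]
UNARY_NEGATIVE   [74, 40, 7]
UNARY_NEGATIVE   [74, 40, -7]

[74, 40, -7]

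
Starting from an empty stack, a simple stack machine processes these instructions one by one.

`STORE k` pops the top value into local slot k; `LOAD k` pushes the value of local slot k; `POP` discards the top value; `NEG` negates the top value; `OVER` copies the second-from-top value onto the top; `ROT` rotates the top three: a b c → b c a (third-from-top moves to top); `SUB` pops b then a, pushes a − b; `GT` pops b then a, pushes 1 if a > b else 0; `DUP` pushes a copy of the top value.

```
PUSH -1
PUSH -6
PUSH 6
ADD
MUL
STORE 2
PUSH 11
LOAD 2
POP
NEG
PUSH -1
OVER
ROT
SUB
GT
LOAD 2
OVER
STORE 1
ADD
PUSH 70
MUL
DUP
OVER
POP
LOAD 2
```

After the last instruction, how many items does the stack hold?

PUSH -1 → [-1]
PUSH -6 → [-1, -6]
PUSH 6  → [-1, -6, 6]
ADD     → [-1, 0]
MUL     → [0]
STORE 2 → []
PUSH 11 → [11]
LOAD 2  → [11, 0]
POP     → [11]
NEG     → [-11]
PUSH -1 → [-11, -1]
OVER    → [-11, -1, -11]
ROT     → [-1, -11, -11]
SUB     → [-1, 0]
GT      → [0]
LOAD 2  → [0, 0]
OVER    → [0, 0, 0]
STORE 1 → [0, 0]
ADD     → [0]
PUSH 70 → [0, 70]
MUL     → [0]
DUP     → [0, 0]
OVER    → [0, 0, 0]
POP     → [0, 0]
LOAD 2  → [0, 0, 0]

3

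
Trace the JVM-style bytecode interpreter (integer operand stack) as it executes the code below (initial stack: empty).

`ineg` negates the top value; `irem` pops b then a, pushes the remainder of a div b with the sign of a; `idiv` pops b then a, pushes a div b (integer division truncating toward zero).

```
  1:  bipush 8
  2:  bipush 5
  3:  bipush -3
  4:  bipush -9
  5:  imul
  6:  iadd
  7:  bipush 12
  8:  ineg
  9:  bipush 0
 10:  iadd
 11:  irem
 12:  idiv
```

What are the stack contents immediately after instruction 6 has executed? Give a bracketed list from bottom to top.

bipush 8  → 8
bipush 5  → 8 5
bipush -3 → 8 5 -3
bipush -9 → 8 5 -3 -9
imul      → 8 5 27
iadd      → 8 32

[8, 32]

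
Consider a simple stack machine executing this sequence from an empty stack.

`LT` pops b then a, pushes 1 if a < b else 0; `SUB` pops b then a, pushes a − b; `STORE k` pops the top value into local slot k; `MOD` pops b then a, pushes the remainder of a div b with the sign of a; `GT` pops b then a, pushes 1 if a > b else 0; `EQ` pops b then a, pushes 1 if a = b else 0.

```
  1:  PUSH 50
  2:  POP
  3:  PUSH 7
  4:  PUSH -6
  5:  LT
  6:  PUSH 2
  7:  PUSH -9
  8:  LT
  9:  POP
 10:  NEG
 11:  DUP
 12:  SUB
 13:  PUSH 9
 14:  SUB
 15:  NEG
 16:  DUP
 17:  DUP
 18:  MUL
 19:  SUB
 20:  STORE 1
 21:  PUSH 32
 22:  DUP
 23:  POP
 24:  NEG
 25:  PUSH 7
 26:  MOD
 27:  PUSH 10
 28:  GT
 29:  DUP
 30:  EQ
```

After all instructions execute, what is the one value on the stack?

1

PUSH 50  50
POP      (empty)
PUSH 7   7
PUSH -6  7 -6
LT       0
PUSH 2   0 2
PUSH -9  0 2 -9
LT       0 0
POP      0
NEG      0
DUP      0 0
SUB      0
PUSH 9   0 9
SUB      -9
NEG      9
DUP      9 9
DUP      9 9 9
MUL      9 81
SUB      -72
STORE 1  (empty)
PUSH 32  32
DUP      32 32
POP      32
NEG      -32
PUSH 7   -32 7
MOD      -4
PUSH 10  -4 10
GT       0
DUP      0 0
EQ       1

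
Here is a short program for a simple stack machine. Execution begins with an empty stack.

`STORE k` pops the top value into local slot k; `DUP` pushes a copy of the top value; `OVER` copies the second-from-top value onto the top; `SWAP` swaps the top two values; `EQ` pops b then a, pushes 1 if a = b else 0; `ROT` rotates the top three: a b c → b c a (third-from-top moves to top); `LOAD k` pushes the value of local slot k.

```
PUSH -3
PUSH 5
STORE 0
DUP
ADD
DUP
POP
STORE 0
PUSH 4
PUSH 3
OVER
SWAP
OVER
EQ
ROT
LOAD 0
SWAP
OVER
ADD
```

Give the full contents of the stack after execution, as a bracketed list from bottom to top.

[4, 0, -6, -2]

PUSH -3 -> [-3]
PUSH 5  -> [-3, 5]
STORE 0 -> [-3]
DUP     -> [-3, -3]
ADD     -> [-6]
DUP     -> [-6, -6]
POP     -> [-6]
STORE 0 -> []
PUSH 4  -> [4]
PUSH 3  -> [4, 3]
OVER    -> [4, 3, 4]
SWAP    -> [4, 4, 3]
OVER    -> [4, 4, 3, 4]
EQ      -> [4, 4, 0]
ROT     -> [4, 0, 4]
LOAD 0  -> [4, 0, 4, -6]
SWAP    -> [4, 0, -6, 4]
OVER    -> [4, 0, -6, 4, -6]
ADD     -> [4, 0, -6, -2]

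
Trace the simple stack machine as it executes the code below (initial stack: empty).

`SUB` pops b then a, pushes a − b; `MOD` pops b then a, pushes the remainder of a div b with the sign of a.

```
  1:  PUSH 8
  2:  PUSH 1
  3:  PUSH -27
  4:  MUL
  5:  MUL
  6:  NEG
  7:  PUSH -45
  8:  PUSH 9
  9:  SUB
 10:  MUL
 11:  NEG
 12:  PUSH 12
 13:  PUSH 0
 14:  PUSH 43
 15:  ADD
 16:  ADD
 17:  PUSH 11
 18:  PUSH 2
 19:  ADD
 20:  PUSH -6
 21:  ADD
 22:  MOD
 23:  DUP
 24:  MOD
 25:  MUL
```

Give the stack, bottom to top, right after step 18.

PUSH 8   → [8]
PUSH 1   → [8, 1]
PUSH -27 → [8, 1, -27]
MUL      → [8, -27]
MUL      → [-216]
NEG      → [216]
PUSH -45 → [216, -45]
PUSH 9   → [216, -45, 9]
SUB      → [216, -54]
MUL      → [-11664]
NEG      → [11664]
PUSH 12  → [11664, 12]
PUSH 0   → [11664, 12, 0]
PUSH 43  → [11664, 12, 0, 43]
ADD      → [11664, 12, 43]
ADD      → [11664, 55]
PUSH 11  → [11664, 55, 11]
PUSH 2   → [11664, 55, 11, 2]

[11664, 55, 11, 2]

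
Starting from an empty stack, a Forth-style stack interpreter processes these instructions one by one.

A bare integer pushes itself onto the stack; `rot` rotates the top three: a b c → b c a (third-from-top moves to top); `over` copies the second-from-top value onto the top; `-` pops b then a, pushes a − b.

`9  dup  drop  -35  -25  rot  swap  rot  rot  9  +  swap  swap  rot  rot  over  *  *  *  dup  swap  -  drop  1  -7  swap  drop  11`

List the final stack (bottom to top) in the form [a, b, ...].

9    : [9]
dup  : [9, 9]
drop : [9]
-35  : [9, -35]
-25  : [9, -35, -25]
rot  : [-35, -25, 9]
swap : [-35, 9, -25]
rot  : [9, -25, -35]
rot  : [-25, -35, 9]
9    : [-25, -35, 9, 9]
+    : [-25, -35, 18]
swap : [-25, 18, -35]
swap : [-25, -35, 18]
rot  : [-35, 18, -25]
rot  : [18, -25, -35]
over : [18, -25, -35, -25]
*    : [18, -25, 875]
*    : [18, -21875]
*    : [-393750]
dup  : [-393750, -393750]
swap : [-393750, -393750]
-    : [0]
drop : []
1    : [1]
-7   : [1, -7]
swap : [-7, 1]
drop : [-7]
11   : [-7, 11]

[-7, 11]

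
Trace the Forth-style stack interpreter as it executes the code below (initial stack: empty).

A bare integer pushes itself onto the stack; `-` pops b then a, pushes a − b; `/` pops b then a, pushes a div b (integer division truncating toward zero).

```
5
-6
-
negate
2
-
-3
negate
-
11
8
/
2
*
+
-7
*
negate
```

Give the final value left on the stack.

-98

5      : [5]
-6     : [5, -6]
-      : [11]
negate : [-11]
2      : [-11, 2]
-      : [-13]
-3     : [-13, -3]
negate : [-13, 3]
-      : [-16]
11     : [-16, 11]
8      : [-16, 11, 8]
/      : [-16, 1]
2      : [-16, 1, 2]
*      : [-16, 2]
+      : [-14]
-7     : [-14, -7]
*      : [98]
negate : [-98]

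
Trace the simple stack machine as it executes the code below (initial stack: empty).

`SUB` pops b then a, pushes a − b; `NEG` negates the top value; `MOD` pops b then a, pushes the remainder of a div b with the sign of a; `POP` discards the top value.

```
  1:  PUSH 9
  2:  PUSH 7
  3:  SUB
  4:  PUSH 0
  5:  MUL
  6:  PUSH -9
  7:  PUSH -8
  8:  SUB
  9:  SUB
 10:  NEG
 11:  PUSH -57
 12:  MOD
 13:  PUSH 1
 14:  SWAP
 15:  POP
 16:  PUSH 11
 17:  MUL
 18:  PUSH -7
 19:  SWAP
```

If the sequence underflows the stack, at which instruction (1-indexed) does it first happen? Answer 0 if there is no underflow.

PUSH 9   -> 9
PUSH 7   -> 9 7
SUB      -> 2
PUSH 0   -> 2 0
MUL      -> 0
PUSH -9  -> 0 -9
PUSH -8  -> 0 -9 -8
SUB      -> 0 -1
SUB      -> 1
NEG      -> -1
PUSH -57 -> -1 -57
MOD      -> -1
PUSH 1   -> -1 1
SWAP     -> 1 -1
POP      -> 1
PUSH 11  -> 1 11
MUL      -> 11
PUSH -7  -> 11 -7
SWAP     -> -7 11

0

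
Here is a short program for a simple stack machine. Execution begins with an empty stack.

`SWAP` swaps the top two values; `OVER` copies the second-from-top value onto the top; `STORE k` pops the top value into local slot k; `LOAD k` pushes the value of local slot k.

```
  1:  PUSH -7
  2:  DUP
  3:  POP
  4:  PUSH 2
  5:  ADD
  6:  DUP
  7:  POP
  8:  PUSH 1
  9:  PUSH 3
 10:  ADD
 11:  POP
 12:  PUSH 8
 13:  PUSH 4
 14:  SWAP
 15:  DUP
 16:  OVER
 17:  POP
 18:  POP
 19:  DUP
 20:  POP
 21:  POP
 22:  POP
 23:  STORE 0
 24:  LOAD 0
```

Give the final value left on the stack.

PUSH -7 : [-7]
DUP     : [-7, -7]
POP     : [-7]
PUSH 2  : [-7, 2]
ADD     : [-5]
DUP     : [-5, -5]
POP     : [-5]
PUSH 1  : [-5, 1]
PUSH 3  : [-5, 1, 3]
ADD     : [-5, 4]
POP     : [-5]
PUSH 8  : [-5, 8]
PUSH 4  : [-5, 8, 4]
SWAP    : [-5, 4, 8]
DUP     : [-5, 4, 8, 8]
OVER    : [-5, 4, 8, 8, 8]
POP     : [-5, 4, 8, 8]
POP     : [-5, 4, 8]
DUP     : [-5, 4, 8, 8]
POP     : [-5, 4, 8]
POP     : [-5, 4]
POP     : [-5]
STORE 0 : []
LOAD 0  : [-5]

-5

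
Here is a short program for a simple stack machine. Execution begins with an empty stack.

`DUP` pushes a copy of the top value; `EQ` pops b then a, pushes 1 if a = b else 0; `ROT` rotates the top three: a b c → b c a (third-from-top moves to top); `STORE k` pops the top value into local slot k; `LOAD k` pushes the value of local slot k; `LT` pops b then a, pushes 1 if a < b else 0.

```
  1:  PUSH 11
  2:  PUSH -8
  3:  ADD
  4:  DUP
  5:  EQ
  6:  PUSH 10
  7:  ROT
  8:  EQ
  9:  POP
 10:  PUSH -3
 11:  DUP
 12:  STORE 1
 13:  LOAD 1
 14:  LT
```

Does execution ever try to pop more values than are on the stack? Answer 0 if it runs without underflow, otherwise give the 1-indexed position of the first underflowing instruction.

7

PUSH 11 → [11]
PUSH -8 → [11, -8]
ADD     → [3]
DUP     → [3, 3]
EQ      → [1]
PUSH 10 → [1, 10]
ROT  — needs 3 operands, stack has 2 → underflow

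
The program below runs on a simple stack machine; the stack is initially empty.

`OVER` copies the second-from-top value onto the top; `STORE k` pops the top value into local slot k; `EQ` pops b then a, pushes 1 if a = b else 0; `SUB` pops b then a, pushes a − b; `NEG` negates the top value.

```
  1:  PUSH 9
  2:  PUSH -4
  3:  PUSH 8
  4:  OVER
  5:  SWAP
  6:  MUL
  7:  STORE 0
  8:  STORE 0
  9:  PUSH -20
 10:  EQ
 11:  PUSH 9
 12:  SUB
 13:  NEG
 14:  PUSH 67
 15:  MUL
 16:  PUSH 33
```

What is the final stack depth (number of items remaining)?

2

PUSH 9   → 9
PUSH -4  → 9 -4
PUSH 8   → 9 -4 8
OVER     → 9 -4 8 -4
SWAP     → 9 -4 -4 8
MUL      → 9 -4 -32
STORE 0  → 9 -4
STORE 0  → 9
PUSH -20 → 9 -20
EQ       → 0
PUSH 9   → 0 9
SUB      → -9
NEG      → 9
PUSH 67  → 9 67
MUL      → 603
PUSH 33  → 603 33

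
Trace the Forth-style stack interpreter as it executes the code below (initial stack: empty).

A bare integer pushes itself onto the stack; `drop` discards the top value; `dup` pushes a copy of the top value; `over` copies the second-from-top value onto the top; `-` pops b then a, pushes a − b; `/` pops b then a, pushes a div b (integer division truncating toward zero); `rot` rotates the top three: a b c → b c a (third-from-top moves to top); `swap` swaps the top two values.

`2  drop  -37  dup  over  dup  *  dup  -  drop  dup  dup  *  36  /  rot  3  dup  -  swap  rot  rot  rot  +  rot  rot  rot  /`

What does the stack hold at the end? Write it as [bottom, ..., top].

[-37, -1]

2    -> 2
drop -> (empty)
-37  -> -37
dup  -> -37 -37
over -> -37 -37 -37
dup  -> -37 -37 -37 -37
*    -> -37 -37 1369
dup  -> -37 -37 1369 1369
-    -> -37 -37 0
drop -> -37 -37
dup  -> -37 -37 -37
dup  -> -37 -37 -37 -37
*    -> -37 -37 1369
36   -> -37 -37 1369 36
/    -> -37 -37 38
rot  -> -37 38 -37
3    -> -37 38 -37 3
dup  -> -37 38 -37 3 3
-    -> -37 38 -37 0
swap -> -37 38 0 -37
rot  -> -37 0 -37 38
rot  -> -37 -37 38 0
rot  -> -37 38 0 -37
+    -> -37 38 -37
rot  -> 38 -37 -37
rot  -> -37 -37 38
rot  -> -37 38 -37
/    -> -37 -1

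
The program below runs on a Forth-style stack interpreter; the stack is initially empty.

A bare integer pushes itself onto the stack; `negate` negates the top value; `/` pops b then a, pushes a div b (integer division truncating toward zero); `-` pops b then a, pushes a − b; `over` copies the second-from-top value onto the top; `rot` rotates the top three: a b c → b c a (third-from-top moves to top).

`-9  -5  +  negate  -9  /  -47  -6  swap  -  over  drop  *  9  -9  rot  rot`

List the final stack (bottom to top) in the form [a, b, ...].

[-9, -41, 9]

-9     -> [-9]
-5     -> [-9, -5]
+      -> [-14]
negate -> [14]
-9     -> [14, -9]
/      -> [-1]
-47    -> [-1, -47]
-6     -> [-1, -47, -6]
swap   -> [-1, -6, -47]
-      -> [-1, 41]
over   -> [-1, 41, -1]
drop   -> [-1, 41]
*      -> [-41]
9      -> [-41, 9]
-9     -> [-41, 9, -9]
rot    -> [9, -9, -41]
rot    -> [-9, -41, 9]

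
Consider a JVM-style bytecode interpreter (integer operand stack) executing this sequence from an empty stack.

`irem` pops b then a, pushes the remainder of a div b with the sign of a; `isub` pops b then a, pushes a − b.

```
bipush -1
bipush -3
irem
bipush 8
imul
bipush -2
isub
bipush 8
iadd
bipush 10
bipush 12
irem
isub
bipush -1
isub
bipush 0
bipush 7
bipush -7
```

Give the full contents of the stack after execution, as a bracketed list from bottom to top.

[-7, 0, 7, -7]

bipush -1 → -1
bipush -3 → -1 -3
irem      → -1
bipush 8  → -1 8
imul      → -8
bipush -2 → -8 -2
isub      → -6
bipush 8  → -6 8
iadd      → 2
bipush 10 → 2 10
bipush 12 → 2 10 12
irem      → 2 10
isub      → -8
bipush -1 → -8 -1
isub      → -7
bipush 0  → -7 0
bipush 7  → -7 0 7
bipush -7 → -7 0 7 -7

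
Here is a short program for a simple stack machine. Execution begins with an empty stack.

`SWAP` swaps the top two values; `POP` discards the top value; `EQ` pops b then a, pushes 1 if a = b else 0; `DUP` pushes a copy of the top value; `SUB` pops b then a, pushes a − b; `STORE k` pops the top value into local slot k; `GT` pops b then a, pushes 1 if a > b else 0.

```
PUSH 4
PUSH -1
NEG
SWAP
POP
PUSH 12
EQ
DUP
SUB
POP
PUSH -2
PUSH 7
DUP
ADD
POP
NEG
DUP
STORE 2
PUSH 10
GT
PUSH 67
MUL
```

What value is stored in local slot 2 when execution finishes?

2

PUSH 4  -> [4]
PUSH -1 -> [4, -1]
NEG     -> [4, 1]
SWAP    -> [1, 4]
POP     -> [1]
PUSH 12 -> [1, 12]
EQ      -> [0]
DUP     -> [0, 0]
SUB     -> [0]
POP     -> []
PUSH -2 -> [-2]
PUSH 7  -> [-2, 7]
DUP     -> [-2, 7, 7]
ADD     -> [-2, 14]
POP     -> [-2]
NEG     -> [2]
DUP     -> [2, 2]
STORE 2 -> [2]
PUSH 10 -> [2, 10]
GT      -> [0]
PUSH 67 -> [0, 67]
MUL     -> [0]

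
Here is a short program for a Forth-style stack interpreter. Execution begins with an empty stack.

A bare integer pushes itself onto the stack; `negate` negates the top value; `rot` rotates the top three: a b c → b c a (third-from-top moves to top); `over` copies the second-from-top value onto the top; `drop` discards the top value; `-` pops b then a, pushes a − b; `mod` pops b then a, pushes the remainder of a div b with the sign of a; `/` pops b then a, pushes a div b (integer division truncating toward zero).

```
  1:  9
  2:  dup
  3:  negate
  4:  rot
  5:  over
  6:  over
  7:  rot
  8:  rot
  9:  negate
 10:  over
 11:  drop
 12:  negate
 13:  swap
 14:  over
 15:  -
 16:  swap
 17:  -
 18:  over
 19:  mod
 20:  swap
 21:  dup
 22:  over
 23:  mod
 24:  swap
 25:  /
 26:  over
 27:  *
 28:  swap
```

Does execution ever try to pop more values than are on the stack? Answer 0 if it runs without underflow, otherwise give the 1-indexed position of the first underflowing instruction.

4

9       9
dup     9 9
negate  9 -9
rot  — needs 3 operands, stack has 2 → underflow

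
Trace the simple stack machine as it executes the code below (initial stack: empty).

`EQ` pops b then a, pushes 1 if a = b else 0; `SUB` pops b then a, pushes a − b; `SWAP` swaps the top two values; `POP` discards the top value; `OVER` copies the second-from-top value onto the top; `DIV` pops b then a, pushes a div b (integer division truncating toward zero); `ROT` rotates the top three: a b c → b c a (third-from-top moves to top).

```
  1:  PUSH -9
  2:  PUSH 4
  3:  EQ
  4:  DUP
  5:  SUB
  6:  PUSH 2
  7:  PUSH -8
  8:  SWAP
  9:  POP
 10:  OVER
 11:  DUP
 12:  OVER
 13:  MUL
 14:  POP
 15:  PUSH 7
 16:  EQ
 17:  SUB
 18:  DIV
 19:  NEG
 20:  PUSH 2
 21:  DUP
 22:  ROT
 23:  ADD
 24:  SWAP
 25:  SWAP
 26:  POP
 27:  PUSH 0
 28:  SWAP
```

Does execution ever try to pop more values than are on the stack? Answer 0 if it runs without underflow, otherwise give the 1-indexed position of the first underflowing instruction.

PUSH -9 : -9
PUSH 4  : -9 4
EQ      : 0
DUP     : 0 0
SUB     : 0
PUSH 2  : 0 2
PUSH -8 : 0 2 -8
SWAP    : 0 -8 2
POP     : 0 -8
OVER    : 0 -8 0
DUP     : 0 -8 0 0
OVER    : 0 -8 0 0 0
MUL     : 0 -8 0 0
POP     : 0 -8 0
PUSH 7  : 0 -8 0 7
EQ      : 0 -8 0
SUB     : 0 -8
DIV     : 0
NEG     : 0
PUSH 2  : 0 2
DUP     : 0 2 2
ROT     : 2 2 0
ADD     : 2 2
SWAP    : 2 2
SWAP    : 2 2
POP     : 2
PUSH 0  : 2 0
SWAP    : 0 2

0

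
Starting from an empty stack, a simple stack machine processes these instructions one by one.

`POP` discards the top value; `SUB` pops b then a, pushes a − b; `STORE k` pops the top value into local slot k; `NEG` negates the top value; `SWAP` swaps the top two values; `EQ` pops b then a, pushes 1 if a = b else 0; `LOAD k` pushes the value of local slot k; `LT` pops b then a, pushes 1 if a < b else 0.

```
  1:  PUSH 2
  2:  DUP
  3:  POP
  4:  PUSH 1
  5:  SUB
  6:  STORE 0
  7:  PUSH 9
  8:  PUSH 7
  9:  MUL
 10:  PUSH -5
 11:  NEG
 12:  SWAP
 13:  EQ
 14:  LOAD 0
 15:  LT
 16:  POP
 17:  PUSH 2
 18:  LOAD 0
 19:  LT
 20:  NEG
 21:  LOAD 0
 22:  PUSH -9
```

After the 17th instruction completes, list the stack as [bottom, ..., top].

[2]

PUSH 2  -> [2]
DUP     -> [2, 2]
POP     -> [2]
PUSH 1  -> [2, 1]
SUB     -> [1]
STORE 0 -> []
PUSH 9  -> [9]
PUSH 7  -> [9, 7]
MUL     -> [63]
PUSH -5 -> [63, -5]
NEG     -> [63, 5]
SWAP    -> [5, 63]
EQ      -> [0]
LOAD 0  -> [0, 1]
LT      -> [1]
POP     -> []
PUSH 2  -> [2]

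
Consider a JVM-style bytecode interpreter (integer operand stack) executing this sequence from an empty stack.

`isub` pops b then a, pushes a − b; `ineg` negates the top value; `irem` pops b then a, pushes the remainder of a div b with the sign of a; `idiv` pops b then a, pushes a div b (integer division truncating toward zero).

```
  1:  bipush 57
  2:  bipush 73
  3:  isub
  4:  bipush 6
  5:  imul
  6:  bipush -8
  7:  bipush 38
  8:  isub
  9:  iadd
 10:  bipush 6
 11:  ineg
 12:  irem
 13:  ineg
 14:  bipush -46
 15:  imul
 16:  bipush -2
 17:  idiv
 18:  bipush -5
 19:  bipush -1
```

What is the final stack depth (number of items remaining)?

bipush 57  -> 57
bipush 73  -> 57 73
isub       -> -16
bipush 6   -> -16 6
imul       -> -96
bipush -8  -> -96 -8
bipush 38  -> -96 -8 38
isub       -> -96 -46
iadd       -> -142
bipush 6   -> -142 6
ineg       -> -142 -6
irem       -> -4
ineg       -> 4
bipush -46 -> 4 -46
imul       -> -184
bipush -2  -> -184 -2
idiv       -> 92
bipush -5  -> 92 -5
bipush -1  -> 92 -5 -1

3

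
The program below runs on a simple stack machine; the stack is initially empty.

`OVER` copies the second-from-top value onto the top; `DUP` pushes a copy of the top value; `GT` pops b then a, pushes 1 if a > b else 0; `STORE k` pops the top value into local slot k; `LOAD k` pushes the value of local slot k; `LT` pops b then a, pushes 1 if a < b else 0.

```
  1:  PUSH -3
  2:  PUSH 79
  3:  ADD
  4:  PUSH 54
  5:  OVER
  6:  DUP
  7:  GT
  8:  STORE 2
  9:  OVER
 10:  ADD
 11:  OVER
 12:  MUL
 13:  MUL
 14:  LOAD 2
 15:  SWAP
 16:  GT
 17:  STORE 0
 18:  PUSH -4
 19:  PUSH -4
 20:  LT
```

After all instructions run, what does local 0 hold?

0

PUSH -3  [-3]
PUSH 79  [-3, 79]
ADD      [76]
PUSH 54  [76, 54]
OVER     [76, 54, 76]
DUP      [76, 54, 76, 76]
GT       [76, 54, 0]
STORE 2  [76, 54]
OVER     [76, 54, 76]
ADD      [76, 130]
OVER     [76, 130, 76]
MUL      [76, 9880]
MUL      [750880]
LOAD 2   [750880, 0]
SWAP     [0, 750880]
GT       [0]
STORE 0  []
PUSH -4  [-4]
PUSH -4  [-4, -4]
LT       [0]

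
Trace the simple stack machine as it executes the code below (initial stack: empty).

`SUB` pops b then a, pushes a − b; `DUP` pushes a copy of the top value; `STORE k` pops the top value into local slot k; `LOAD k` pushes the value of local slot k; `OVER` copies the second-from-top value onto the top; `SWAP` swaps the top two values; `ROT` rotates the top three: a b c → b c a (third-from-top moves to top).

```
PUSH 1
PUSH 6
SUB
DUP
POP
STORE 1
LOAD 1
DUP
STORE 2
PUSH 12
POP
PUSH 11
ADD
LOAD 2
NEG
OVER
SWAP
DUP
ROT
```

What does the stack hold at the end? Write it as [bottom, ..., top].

[6, 5, 5, 6]

PUSH 1  : [1]
PUSH 6  : [1, 6]
SUB     : [-5]
DUP     : [-5, -5]
POP     : [-5]
STORE 1 : []
LOAD 1  : [-5]
DUP     : [-5, -5]
STORE 2 : [-5]
PUSH 12 : [-5, 12]
POP     : [-5]
PUSH 11 : [-5, 11]
ADD     : [6]
LOAD 2  : [6, -5]
NEG     : [6, 5]
OVER    : [6, 5, 6]
SWAP    : [6, 6, 5]
DUP     : [6, 6, 5, 5]
ROT     : [6, 5, 5, 6]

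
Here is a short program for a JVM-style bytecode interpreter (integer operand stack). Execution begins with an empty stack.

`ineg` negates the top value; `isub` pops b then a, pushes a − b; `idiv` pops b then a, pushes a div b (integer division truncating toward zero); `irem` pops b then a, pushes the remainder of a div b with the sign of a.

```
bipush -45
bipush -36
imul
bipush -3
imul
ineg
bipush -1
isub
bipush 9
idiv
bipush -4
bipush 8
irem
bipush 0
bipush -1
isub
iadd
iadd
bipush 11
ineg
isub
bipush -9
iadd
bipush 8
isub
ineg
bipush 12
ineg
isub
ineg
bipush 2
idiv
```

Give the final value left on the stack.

259

bipush -45  -45
bipush -36  -45 -36
imul        1620
bipush -3   1620 -3
imul        -4860
ineg        4860
bipush -1   4860 -1
isub        4861
bipush 9    4861 9
idiv        540
bipush -4   540 -4
bipush 8    540 -4 8
irem        540 -4
bipush 0    540 -4 0
bipush -1   540 -4 0 -1
isub        540 -4 1
iadd        540 -3
iadd        537
bipush 11   537 11
ineg        537 -11
isub        548
bipush -9   548 -9
iadd        539
bipush 8    539 8
isub        531
ineg        -531
bipush 12   -531 12
ineg        -531 -12
isub        -519
ineg        519
bipush 2    519 2
idiv        259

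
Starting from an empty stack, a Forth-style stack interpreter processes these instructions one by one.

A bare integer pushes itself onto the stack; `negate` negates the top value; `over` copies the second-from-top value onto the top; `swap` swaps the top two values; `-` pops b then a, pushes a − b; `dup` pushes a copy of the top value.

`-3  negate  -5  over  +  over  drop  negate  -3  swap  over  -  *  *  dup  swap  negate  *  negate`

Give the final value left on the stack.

2025

-3      -3
negate  3
-5      3 -5
over    3 -5 3
+       3 -2
over    3 -2 3
drop    3 -2
negate  3 2
-3      3 2 -3
swap    3 -3 2
over    3 -3 2 -3
-       3 -3 5
*       3 -15
*       -45
dup     -45 -45
swap    -45 -45
negate  -45 45
*       -2025
negate  2025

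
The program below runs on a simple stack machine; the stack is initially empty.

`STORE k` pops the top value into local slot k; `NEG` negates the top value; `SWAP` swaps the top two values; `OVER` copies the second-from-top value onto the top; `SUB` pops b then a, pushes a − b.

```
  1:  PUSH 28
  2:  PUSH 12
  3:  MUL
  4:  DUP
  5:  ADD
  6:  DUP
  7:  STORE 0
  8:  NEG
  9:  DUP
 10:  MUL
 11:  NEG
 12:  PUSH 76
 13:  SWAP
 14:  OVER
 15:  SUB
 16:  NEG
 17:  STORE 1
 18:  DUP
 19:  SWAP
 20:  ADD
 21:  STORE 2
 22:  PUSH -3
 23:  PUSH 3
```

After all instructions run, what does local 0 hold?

PUSH 28 → [28]
PUSH 12 → [28, 12]
MUL     → [336]
DUP     → [336, 336]
ADD     → [672]
DUP     → [672, 672]
STORE 0 → [672]
NEG     → [-672]
DUP     → [-672, -672]
MUL     → [451584]
NEG     → [-451584]
PUSH 76 → [-451584, 76]
SWAP    → [76, -451584]
OVER    → [76, -451584, 76]
SUB     → [76, -451660]
NEG     → [76, 451660]
STORE 1 → [76]
DUP     → [76, 76]
SWAP    → [76, 76]
ADD     → [152]
STORE 2 → []
PUSH -3 → [-3]
PUSH 3  → [-3, 3]

672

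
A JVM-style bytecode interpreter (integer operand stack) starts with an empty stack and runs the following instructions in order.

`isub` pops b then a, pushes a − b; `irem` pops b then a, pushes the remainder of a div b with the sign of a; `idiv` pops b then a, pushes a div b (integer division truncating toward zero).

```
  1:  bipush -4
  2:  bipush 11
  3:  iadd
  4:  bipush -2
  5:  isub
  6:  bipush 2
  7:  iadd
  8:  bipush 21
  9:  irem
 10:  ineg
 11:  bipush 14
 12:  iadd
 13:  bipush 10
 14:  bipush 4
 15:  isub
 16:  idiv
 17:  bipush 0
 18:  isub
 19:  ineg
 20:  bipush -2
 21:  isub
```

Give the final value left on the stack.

bipush -4 : -4
bipush 11 : -4 11
iadd      : 7
bipush -2 : 7 -2
isub      : 9
bipush 2  : 9 2
iadd      : 11
bipush 21 : 11 21
irem      : 11
ineg      : -11
bipush 14 : -11 14
iadd      : 3
bipush 10 : 3 10
bipush 4  : 3 10 4
isub      : 3 6
idiv      : 0
bipush 0  : 0 0
isub      : 0
ineg      : 0
bipush -2 : 0 -2
isub      : 2

2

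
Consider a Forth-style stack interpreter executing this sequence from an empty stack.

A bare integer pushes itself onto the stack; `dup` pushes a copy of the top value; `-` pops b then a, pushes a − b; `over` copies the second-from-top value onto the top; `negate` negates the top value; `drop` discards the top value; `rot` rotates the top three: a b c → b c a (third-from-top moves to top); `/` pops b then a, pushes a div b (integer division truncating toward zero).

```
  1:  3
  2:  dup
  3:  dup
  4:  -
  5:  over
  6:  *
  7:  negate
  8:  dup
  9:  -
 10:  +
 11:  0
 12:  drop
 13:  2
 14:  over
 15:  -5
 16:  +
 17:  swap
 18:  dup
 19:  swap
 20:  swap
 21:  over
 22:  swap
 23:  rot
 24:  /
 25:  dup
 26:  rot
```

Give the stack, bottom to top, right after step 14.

[3, 2, 3]

3       [3]
dup     [3, 3]
dup     [3, 3, 3]
-       [3, 0]
over    [3, 0, 3]
*       [3, 0]
negate  [3, 0]
dup     [3, 0, 0]
-       [3, 0]
+       [3]
0       [3, 0]
drop    [3]
2       [3, 2]
over    [3, 2, 3]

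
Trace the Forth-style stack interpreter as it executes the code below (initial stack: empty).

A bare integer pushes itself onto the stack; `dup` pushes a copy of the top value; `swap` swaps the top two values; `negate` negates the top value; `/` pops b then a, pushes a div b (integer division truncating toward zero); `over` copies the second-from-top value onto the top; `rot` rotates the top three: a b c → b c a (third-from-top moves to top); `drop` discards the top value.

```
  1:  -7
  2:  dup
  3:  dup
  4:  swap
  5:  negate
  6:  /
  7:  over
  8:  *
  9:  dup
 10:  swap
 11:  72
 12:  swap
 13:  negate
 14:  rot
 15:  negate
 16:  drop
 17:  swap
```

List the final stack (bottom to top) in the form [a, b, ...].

-7     → -7
dup    → -7 -7
dup    → -7 -7 -7
swap   → -7 -7 -7
negate → -7 -7 7
/      → -7 -1
over   → -7 -1 -7
*      → -7 7
dup    → -7 7 7
swap   → -7 7 7
72     → -7 7 7 72
swap   → -7 7 72 7
negate → -7 7 72 -7
rot    → -7 72 -7 7
negate → -7 72 -7 -7
drop   → -7 72 -7
swap   → -7 -7 72

[-7, -7, 72]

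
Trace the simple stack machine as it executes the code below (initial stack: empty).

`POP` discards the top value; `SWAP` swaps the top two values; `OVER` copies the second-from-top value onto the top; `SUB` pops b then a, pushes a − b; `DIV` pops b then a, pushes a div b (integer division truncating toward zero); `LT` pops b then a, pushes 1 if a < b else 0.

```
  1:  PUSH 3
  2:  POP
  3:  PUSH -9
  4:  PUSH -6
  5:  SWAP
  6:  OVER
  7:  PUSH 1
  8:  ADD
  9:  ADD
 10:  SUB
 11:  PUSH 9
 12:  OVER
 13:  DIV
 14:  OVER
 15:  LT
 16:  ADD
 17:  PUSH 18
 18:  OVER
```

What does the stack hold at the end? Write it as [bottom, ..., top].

[9, 18, 9]

PUSH 3  → [3]
POP     → []
PUSH -9 → [-9]
PUSH -6 → [-9, -6]
SWAP    → [-6, -9]
OVER    → [-6, -9, -6]
PUSH 1  → [-6, -9, -6, 1]
ADD     → [-6, -9, -5]
ADD     → [-6, -14]
SUB     → [8]
PUSH 9  → [8, 9]
OVER    → [8, 9, 8]
DIV     → [8, 1]
OVER    → [8, 1, 8]
LT      → [8, 1]
ADD     → [9]
PUSH 18 → [9, 18]
OVER    → [9, 18, 9]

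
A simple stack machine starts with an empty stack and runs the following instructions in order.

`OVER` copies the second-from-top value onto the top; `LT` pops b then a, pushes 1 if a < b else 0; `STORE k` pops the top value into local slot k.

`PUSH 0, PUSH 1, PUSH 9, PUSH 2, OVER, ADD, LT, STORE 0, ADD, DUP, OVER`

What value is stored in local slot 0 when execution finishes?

1

PUSH 0  → 0
PUSH 1  → 0 1
PUSH 9  → 0 1 9
PUSH 2  → 0 1 9 2
OVER    → 0 1 9 2 9
ADD     → 0 1 9 11
LT      → 0 1 1
STORE 0 → 0 1
ADD     → 1
DUP     → 1 1
OVER    → 1 1 1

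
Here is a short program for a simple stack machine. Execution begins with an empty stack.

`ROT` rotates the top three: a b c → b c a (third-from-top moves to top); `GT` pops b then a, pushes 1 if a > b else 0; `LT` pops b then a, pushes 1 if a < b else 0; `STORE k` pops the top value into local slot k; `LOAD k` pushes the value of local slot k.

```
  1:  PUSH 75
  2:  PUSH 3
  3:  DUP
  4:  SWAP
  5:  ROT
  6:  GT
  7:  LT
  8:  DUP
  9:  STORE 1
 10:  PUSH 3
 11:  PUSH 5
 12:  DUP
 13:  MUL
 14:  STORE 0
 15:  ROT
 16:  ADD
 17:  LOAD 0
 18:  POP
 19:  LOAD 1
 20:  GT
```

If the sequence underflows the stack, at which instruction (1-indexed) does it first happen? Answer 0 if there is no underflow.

15

PUSH 75 : 75
PUSH 3  : 75 3
DUP     : 75 3 3
SWAP    : 75 3 3
ROT     : 3 3 75
GT      : 3 0
LT      : 0
DUP     : 0 0
STORE 1 : 0
PUSH 3  : 0 3
PUSH 5  : 0 3 5
DUP     : 0 3 5 5
MUL     : 0 3 25
STORE 0 : 0 3
ROT  — needs 3 operands, stack has 2 → underflow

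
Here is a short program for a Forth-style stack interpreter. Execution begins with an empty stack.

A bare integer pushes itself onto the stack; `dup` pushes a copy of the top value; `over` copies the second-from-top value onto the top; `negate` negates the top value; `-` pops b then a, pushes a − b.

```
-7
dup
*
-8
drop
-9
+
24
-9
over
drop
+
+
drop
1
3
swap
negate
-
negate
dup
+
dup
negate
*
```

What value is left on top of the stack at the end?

-7     → -7
dup    → -7 -7
*      → 49
-8     → 49 -8
drop   → 49
-9     → 49 -9
+      → 40
24     → 40 24
-9     → 40 24 -9
over   → 40 24 -9 24
drop   → 40 24 -9
+      → 40 15
+      → 55
drop   → (empty)
1      → 1
3      → 1 3
swap   → 3 1
negate → 3 -1
-      → 4
negate → -4
dup    → -4 -4
+      → -8
dup    → -8 -8
negate → -8 8
*      → -64

-64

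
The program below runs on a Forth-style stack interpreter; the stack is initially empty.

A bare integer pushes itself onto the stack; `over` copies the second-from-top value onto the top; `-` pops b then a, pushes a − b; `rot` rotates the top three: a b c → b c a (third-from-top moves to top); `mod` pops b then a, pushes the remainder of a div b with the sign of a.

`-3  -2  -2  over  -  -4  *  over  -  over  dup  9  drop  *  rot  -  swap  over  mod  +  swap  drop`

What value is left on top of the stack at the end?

-3    -3
-2    -3 -2
-2    -3 -2 -2
over  -3 -2 -2 -2
-     -3 -2 0
-4    -3 -2 0 -4
*     -3 -2 0
over  -3 -2 0 -2
-     -3 -2 2
over  -3 -2 2 -2
dup   -3 -2 2 -2 -2
9     -3 -2 2 -2 -2 9
drop  -3 -2 2 -2 -2
*     -3 -2 2 4
rot   -3 2 4 -2
-     -3 2 6
swap  -3 6 2
over  -3 6 2 6
mod   -3 6 2
+     -3 8
swap  8 -3
drop  8

8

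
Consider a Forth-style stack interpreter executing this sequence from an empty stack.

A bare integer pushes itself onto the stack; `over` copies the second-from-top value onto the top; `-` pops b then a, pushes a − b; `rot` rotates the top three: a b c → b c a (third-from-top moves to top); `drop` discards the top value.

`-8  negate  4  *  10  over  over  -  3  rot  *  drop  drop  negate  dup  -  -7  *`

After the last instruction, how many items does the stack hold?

1

-8     -> [-8]
negate -> [8]
4      -> [8, 4]
*      -> [32]
10     -> [32, 10]
over   -> [32, 10, 32]
over   -> [32, 10, 32, 10]
-      -> [32, 10, 22]
3      -> [32, 10, 22, 3]
rot    -> [32, 22, 3, 10]
*      -> [32, 22, 30]
drop   -> [32, 22]
drop   -> [32]
negate -> [-32]
dup    -> [-32, -32]
-      -> [0]
-7     -> [0, -7]
*      -> [0]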